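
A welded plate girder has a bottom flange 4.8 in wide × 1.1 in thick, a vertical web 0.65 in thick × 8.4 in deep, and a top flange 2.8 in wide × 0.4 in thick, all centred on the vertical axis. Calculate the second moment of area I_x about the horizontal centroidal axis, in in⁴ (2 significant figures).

Break the section into simple shapes (no overlaps), measuring from the bottom-left corner of the bounding box.
Bottom plate: 4.8 × 1.1, A = 5.28 in², y = 0.55 in, Ī = 0.5324 in⁴.
Web plate: 0.65 × 8.4, A = 5.46 in², y = 5.3 in, Ī = 32.1 in⁴.
Top plate: 2.8 × 0.4, A = 1.12 in², y = 9.7 in, Ī = 0.01493 in⁴.
Centroid: ȳ = ΣA·y / ΣA = 3.601 in.
Transfer each piece to the horizontal centroidal axis using Ī + A·d² with d = y − 3.601:
  bottom plate: d = -3.051 in → contributes +49.68 in⁴
  web plate: d = 1.699 in → contributes +47.87 in⁴
  top plate: d = 6.099 in → contributes +41.68 in⁴
Total I = 139.2 in⁴.

I_x ≈ 140 in⁴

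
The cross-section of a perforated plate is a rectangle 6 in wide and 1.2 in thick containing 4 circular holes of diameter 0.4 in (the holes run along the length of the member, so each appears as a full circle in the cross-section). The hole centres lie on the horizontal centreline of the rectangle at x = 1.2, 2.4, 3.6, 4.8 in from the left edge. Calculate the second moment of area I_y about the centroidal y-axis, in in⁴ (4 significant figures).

I_y ≈ 20.69 in⁴

Treat the section as a set of non-overlapping primitives; coordinates are from the bounding-box lower-left.
Plate: 6 × 1.2, A = 7.2 in², x = 3 in, Ī = 21.6 in⁴.
Hole 1 (subtracted): ⌀0.4, A = 0.125664 in², x = 1.2 in, Ī = 0.00125664 in⁴.
Hole 2 (subtracted): ⌀0.4, A = 0.125664 in², x = 2.4 in, Ī = 0.00125664 in⁴.
Hole 3 (subtracted): ⌀0.4, A = 0.125664 in², x = 3.6 in, Ī = 0.00125664 in⁴.
Hole 4 (subtracted): ⌀0.4, A = 0.125664 in², x = 4.8 in, Ī = 0.00125664 in⁴.
By symmetry the centroid is at mid-width, x̄ = 3 in.
Transfer each piece to the centroidal y-axis using Ī + A·d² with d = x − 3:
  plate: d = 0 in → contributes +21.6 in⁴
  hole 1: d = -1.8 in → contributes −0.408407 in⁴
  hole 2: d = -0.6 in → contributes −0.0464956 in⁴
  hole 3: d = 0.6 in → contributes −0.0464956 in⁴
  hole 4: d = 1.8 in → contributes −0.408407 in⁴
Total I = 20.6902 in⁴.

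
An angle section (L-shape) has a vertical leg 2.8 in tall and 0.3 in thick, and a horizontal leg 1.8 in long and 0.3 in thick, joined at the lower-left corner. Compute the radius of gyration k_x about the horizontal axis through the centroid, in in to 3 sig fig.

k_x ≈ 0.885 in

Decompose the section into non-overlapping parts with the origin at the bottom-left of its bounding rectangle.
Vertical leg: 0.3 × 2.8, A = 0.84 in², y = 1.4 in, Ī = 0.5488 in⁴.
Horizontal leg (remainder): 1.5 × 0.3, A = 0.45 in², y = 0.15 in, Ī = 0.003375 in⁴.
Centroid: ȳ = ΣA·y / ΣA = 0.96395 in.
Transfer each piece to the horizontal axis through the centroid using Ī + A·d² with d = y − 0.96395:
  vertical leg: d = 0.43605 in → contributes +0.70851 in⁴
  horizontal leg (remainder): d = -0.81395 in → contributes +0.30151 in⁴
Total I = 1.01 in⁴.
Radius of gyration: k = √(I/A) = √(1.01 / 1.29) = 0.88485 in.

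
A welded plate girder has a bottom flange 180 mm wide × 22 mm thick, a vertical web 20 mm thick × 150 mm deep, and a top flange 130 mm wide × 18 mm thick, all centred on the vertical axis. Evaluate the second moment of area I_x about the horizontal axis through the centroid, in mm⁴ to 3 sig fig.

I_x ≈ 4.94 × 10⁷ mm⁴

Treat the section as a set of non-overlapping primitives; coordinates are from the bounding-box lower-left.
Bottom plate: 180 × 22, A = 3 960 mm², y = 11 mm, Ī = 159 720 mm⁴.
Web plate: 20 × 150, A = 3 000 mm², y = 97 mm, Ī = 5 625 000 mm⁴.
Top plate: 130 × 18, A = 2 340 mm², y = 181 mm, Ī = 63 180 mm⁴.
Centroid: ȳ = ΣA·y / ΣA = 81.516 mm.
Transfer each piece to the horizontal axis through the centroid using Ī + A·d² with d = y − 81.516:
  bottom plate: d = -70.516 mm → contributes +19 850 917 mm⁴
  web plate: d = 15.484 mm → contributes +6 344 251 mm⁴
  top plate: d = 99.484 mm → contributes +23 222 255 mm⁴
Total I = 49 417 423 mm⁴.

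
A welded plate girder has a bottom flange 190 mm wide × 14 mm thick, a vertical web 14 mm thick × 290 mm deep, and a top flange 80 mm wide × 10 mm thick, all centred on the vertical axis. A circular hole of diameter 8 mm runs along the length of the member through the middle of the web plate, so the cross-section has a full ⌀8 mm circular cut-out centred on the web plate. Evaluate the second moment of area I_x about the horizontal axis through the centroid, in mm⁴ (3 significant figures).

I_x ≈ 9.71 × 10⁷ mm⁴

Split into non-overlapping primitives; take the origin at the lower-left of the bounding box.
Bottom plate: 190 × 14, A = 2 660 mm², y = 7 mm, Ī = 43 447 mm⁴.
Web plate: 14 × 290, A = 4 060 mm², y = 159 mm, Ī = 28 453 833 mm⁴.
Top plate: 80 × 10, A = 800 mm², y = 309 mm, Ī = 6666.7 mm⁴.
Hole (subtracted): ⌀8, A = 50.265 mm², y = 159 mm, Ī = 201.06 mm⁴.
Centroid: ȳ = ΣA·y / ΣA = 120.94 mm.
Transfer each piece to the horizontal axis through the centroid using Ī + A·d² with d = y − 120.94:
  bottom plate: d = -113.94 mm → contributes +34 574 650 mm⁴
  web plate: d = 38.063 mm → contributes +34 335 908 mm⁴
  top plate: d = 188.06 mm → contributes +28 300 800 mm⁴
  hole: d = 38.063 mm → contributes −73 025 mm⁴
Total I = 97 138 333 mm⁴.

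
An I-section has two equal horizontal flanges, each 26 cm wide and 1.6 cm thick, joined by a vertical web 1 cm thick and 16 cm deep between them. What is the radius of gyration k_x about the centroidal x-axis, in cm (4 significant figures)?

Treat the section as a set of non-overlapping primitives; coordinates are from the bounding-box lower-left.
Bottom flange: 26 × 1.6, A = 41.6 cm², y = 0.8 cm, Ī = 8.87467 cm⁴.
Web: 1 × 16, A = 16 cm², y = 9.6 cm, Ī = 341.333 cm⁴.
Top flange: 26 × 1.6, A = 41.6 cm², y = 18.4 cm, Ī = 8.87467 cm⁴.
By symmetry the centroid is at mid-height, ȳ = 9.6 cm.
Transfer each piece to the centroidal x-axis using Ī + A·d² with d = y − 9.6:
  bottom flange: d = -8.8 cm → contributes +3230.38 cm⁴
  web: d = 0 cm → contributes +341.333 cm⁴
  top flange: d = 8.8 cm → contributes +3230.38 cm⁴
Total I = 6802.09 cm⁴.
Radius of gyration: k = √(I/A) = √(6802.09 / 99.2) = 8.28067 cm.

k_x ≈ 8.281 cm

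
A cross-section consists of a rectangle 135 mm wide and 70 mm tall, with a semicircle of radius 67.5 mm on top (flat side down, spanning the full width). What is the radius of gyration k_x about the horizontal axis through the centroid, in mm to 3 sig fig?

k_x ≈ 36.9 mm

Decompose the section into non-overlapping parts with the origin at the bottom-left of its bounding rectangle.
Rectangular body: 135 × 70, A = 9 450 mm², y = 35 mm, Ī = 3 858 750 mm⁴.
Semicircular cap: semicircle r = 67.5, A = 7156.9 mm², y = 98.648 mm, Ī = 2 278 490 mm⁴.
Centroid: ȳ = ΣA·y / ΣA = 62.43 mm.
Transfer each piece to the horizontal axis through the centroid using Ī + A·d² with d = y − 62.43:
  rectangular body: d = -27.43 mm → contributes +10 968 845 mm⁴
  semicircular cap: d = 36.218 mm → contributes +11 666 635 mm⁴
Total I = 22 635 480 mm⁴.
Radius of gyration: k = √(I/A) = √(22 635 480 / 16 607) = 36.919 mm.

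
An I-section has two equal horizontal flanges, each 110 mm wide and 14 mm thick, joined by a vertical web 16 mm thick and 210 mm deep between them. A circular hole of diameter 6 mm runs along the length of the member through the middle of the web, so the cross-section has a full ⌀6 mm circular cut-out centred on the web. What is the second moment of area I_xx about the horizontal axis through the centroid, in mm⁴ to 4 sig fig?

I_xx ≈ 5.103 × 10⁷ mm⁴

Decompose the section into non-overlapping parts with the origin at the bottom-left of its bounding rectangle.
Bottom flange: 110 × 14, A = 1 540 mm², y = 7 mm, Ī = 25153.3 mm⁴.
Web: 16 × 210, A = 3 360 mm², y = 119 mm, Ī = 12 348 000 mm⁴.
Top flange: 110 × 14, A = 1 540 mm², y = 231 mm, Ī = 25153.3 mm⁴.
Hole (subtracted): ⌀6, A = 28.2743 mm², y = 119 mm, Ī = 63.6173 mm⁴.
By symmetry the centroid is at mid-height, ȳ = 119 mm.
Transfer each piece to the horizontal axis through the centroid using Ī + A·d² with d = y − 119:
  bottom flange: d = -112 mm → contributes +19 342 913 mm⁴
  web: d = 0 mm → contributes +12 348 000 mm⁴
  top flange: d = 112 mm → contributes +19 342 913 mm⁴
  hole: d = 0 mm → contributes −63.6173 mm⁴
Total I = 51 033 763 mm⁴.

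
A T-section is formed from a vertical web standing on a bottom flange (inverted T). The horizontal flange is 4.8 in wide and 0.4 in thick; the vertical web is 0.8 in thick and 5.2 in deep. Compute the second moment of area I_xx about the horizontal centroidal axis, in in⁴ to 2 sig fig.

I_xx ≈ 20 in⁴

Decompose the section into non-overlapping parts with the origin at the bottom-left of its bounding rectangle.
Flange: 4.8 × 0.4, A = 1.92 in², y = 0.2 in, Ī = 0.0256 in⁴.
Web: 0.8 × 5.2, A = 4.16 in², y = 3 in, Ī = 9.374 in⁴.
Centroid: ȳ = ΣA·y / ΣA = 2.116 in.
Transfer each piece to the horizontal centroidal axis using Ī + A·d² with d = y − 2.116:
  flange: d = -1.916 in → contributes +7.072 in⁴
  web: d = 0.8842 in → contributes +12.63 in⁴
Total I = 19.7 in⁴.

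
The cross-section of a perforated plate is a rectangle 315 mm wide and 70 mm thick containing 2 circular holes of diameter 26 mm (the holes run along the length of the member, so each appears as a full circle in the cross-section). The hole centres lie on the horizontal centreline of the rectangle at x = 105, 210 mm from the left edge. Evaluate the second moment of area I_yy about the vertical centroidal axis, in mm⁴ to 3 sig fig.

Split into non-overlapping primitives; take the origin at the lower-left of the bounding box.
Plate: 315 × 70, A = 22 050 mm², x = 157.5 mm, Ī = 182 325 938 mm⁴.
Hole 1 (subtracted): ⌀26, A = 530.93 mm², x = 105 mm, Ī = 22 432 mm⁴.
Hole 2 (subtracted): ⌀26, A = 530.93 mm², x = 210 mm, Ī = 22 432 mm⁴.
By symmetry the centroid is at mid-width, x̄ = 157.5 mm.
Transfer each piece to the vertical centroidal axis using Ī + A·d² with d = x − 157.5:
  plate: d = 0 mm → contributes +182 325 938 mm⁴
  hole 1: d = -52.5 mm → contributes −1 485 805 mm⁴
  hole 2: d = 52.5 mm → contributes −1 485 805 mm⁴
Total I = 179 354 327 mm⁴.

I_yy ≈ 1.79 × 10⁸ mm⁴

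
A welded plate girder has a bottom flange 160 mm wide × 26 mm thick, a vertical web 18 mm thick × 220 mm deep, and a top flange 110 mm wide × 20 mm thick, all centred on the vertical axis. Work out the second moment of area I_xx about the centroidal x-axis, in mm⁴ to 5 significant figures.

I_xx ≈ 1.0495 × 10⁸ mm⁴

Treat the section as a set of non-overlapping primitives; coordinates are from the bounding-box lower-left.
Bottom plate: 160 × 26, A = 4 160 mm², y = 13 mm, Ī = 234346.7 mm⁴.
Web plate: 18 × 220, A = 3 960 mm², y = 136 mm, Ī = 15 972 000 mm⁴.
Top plate: 110 × 20, A = 2 200 mm², y = 256 mm, Ī = 73333.33 mm⁴.
Centroid: ȳ = ΣA·y / ΣA = 112 mm.
Transfer each piece to the centroidal x-axis using Ī + A·d² with d = y − 112:
  bottom plate: d = -99 mm → contributes +41 006 507 mm⁴
  web plate: d = 24 mm → contributes +18 252 960 mm⁴
  top plate: d = 144 mm → contributes +45 692 533 mm⁴
Total I = 104 952 000 mm⁴.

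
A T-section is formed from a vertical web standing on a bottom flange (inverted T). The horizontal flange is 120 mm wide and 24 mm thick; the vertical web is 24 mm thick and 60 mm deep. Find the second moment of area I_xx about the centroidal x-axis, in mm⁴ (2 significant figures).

I_xx ≈ 2.3 × 10⁶ mm⁴

Treat the section as a set of non-overlapping primitives; coordinates are from the bounding-box lower-left.
Flange: 120 × 24, A = 2 880 mm², y = 12 mm, Ī = 138 240 mm⁴.
Web: 24 × 60, A = 1 440 mm², y = 54 mm, Ī = 432 000 mm⁴.
Centroid: ȳ = ΣA·y / ΣA = 26 mm.
Transfer each piece to the centroidal x-axis using Ī + A·d² with d = y − 26:
  flange: d = -14 mm → contributes +702 720 mm⁴
  web: d = 28 mm → contributes +1 560 960 mm⁴
Total I = 2 263 680 mm⁴.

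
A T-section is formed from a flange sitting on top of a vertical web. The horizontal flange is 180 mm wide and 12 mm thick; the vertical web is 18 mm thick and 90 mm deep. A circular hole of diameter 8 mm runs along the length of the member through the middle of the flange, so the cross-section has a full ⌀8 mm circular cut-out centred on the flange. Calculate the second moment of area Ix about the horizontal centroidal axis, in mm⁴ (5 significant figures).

Split into non-overlapping primitives; take the origin at the lower-left of the bounding box.
Flange: 180 × 12, A = 2 160 mm², y = 96 mm, Ī = 25 920 mm⁴.
Web: 18 × 90, A = 1 620 mm², y = 45 mm, Ī = 1 093 500 mm⁴.
Hole (subtracted): ⌀8, A = 50.26548 mm², y = 96 mm, Ī = 201.0619 mm⁴.
Centroid: ȳ = ΣA·y / ΣA = 73.84829 mm.
Transfer each piece to the horizontal centroidal axis using Ī + A·d² with d = y − 73.84829:
  flange: d = 22.15171 mm → contributes +1 085 828 mm⁴
  web: d = -28.84829 mm → contributes +2 441 703 mm⁴
  hole: d = 22.15171 mm → contributes −24866.25 mm⁴
Total I = 3 502 665 mm⁴.

Ix ≈ 3.5027 × 10⁶ mm⁴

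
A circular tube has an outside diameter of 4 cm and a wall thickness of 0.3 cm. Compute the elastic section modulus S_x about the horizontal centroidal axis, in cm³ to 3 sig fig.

S_x ≈ 3.00 cm³

Treat the section as a set of non-overlapping primitives; coordinates are from the bounding-box lower-left.
Outer circle: ⌀4, A = 12.566 cm², y = 2 cm, Ī = 12.566 cm⁴.
Bore (subtracted): ⌀3.4, A = 9.0792 cm², y = 2 cm, Ī = 6.5597 cm⁴.
By symmetry the centroid is at mid-height, ȳ = 2 cm.
All pieces are centred on the horizontal centroidal axis, so I = ΣĪ (holes subtracted) = 6.0066 cm⁴.
Extreme fibre distance c = 2 cm; S = I/c = 3.0033 cm³.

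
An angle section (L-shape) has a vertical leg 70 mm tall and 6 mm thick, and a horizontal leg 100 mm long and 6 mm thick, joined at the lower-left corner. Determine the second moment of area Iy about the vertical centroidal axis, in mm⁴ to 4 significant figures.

Iy ≈ 1.018 × 10⁶ mm⁴

Treat the section as a set of non-overlapping primitives; coordinates are from the bounding-box lower-left.
Vertical leg: 6 × 70, A = 420 mm², x = 3 mm, Ī = 1 260 mm⁴.
Horizontal leg (remainder): 94 × 6, A = 564 mm², x = 53 mm, Ī = 415 292 mm⁴.
Centroid: x̄ = ΣA·x / ΣA = 31.6585 mm.
Transfer each piece to the vertical centroidal axis using Ī + A·d² with d = x − 31.6585:
  vertical leg: d = -28.6585 mm → contributes +346 211 mm⁴
  horizontal leg (remainder): d = 21.3415 mm → contributes +672 170 mm⁴
Total I = 1 018 381 mm⁴.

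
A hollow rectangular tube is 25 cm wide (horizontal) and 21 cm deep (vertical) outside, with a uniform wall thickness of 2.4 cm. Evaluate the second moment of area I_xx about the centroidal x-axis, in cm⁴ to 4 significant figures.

Split into non-overlapping primitives; take the origin at the lower-left of the bounding box.
Outer rectangle: 25 × 21, A = 525 cm², y = 10.5 cm, Ī = 19293.8 cm⁴.
Inner void (subtracted): 20.2 × 16.2, A = 327.24 cm², y = 10.5 cm, Ī = 7156.74 cm⁴.
By symmetry the centroid is at mid-height, ȳ = 10.5 cm.
All pieces are centred on the centroidal x-axis, so I = ΣĪ (holes subtracted) = 12 137 cm⁴.

I_xx ≈ 1.214 × 10⁴ cm⁴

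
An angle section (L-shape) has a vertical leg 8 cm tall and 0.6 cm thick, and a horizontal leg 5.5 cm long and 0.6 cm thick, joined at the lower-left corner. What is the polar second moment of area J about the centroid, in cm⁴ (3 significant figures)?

Break the section into simple shapes (no overlaps), measuring from the bottom-left corner of the bounding box.
Vertical leg: 0.6 × 8, A = 4.8 cm², y = 4 cm, Ī = 25.6 cm⁴.
Horizontal leg (remainder): 4.9 × 0.6, A = 2.94 cm², y = 0.3 cm, Ī = 0.0882 cm⁴.
Centroid: ȳ = ΣA·y / ΣA = 2.5946 cm.
Transfer each piece to the centroidal x-axis using Ī + A·d² with d = y − 2.5946:
  vertical leg: d = 1.4054 cm → contributes +35.081 cm⁴
  horizontal leg (remainder): d = -2.2946 cm → contributes +15.568 cm⁴
Total I = 50.649 cm⁴.
For the y-axis: x̄ = 1.3446 cm.
Repeating about the centroidal y-axis gives I_y = 19.815 cm⁴.
Polar second moment: J = I_x + I_y = 70.463 cm⁴.

J ≈ 70.5 cm⁴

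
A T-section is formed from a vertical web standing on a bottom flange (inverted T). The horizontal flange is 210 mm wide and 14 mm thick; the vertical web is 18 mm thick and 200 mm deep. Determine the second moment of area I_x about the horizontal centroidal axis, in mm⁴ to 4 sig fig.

Decompose the section into non-overlapping parts with the origin at the bottom-left of its bounding rectangle.
Flange: 210 × 14, A = 2 940 mm², y = 7 mm, Ī = 48 020 mm⁴.
Web: 18 × 200, A = 3 600 mm², y = 114 mm, Ī = 12 000 000 mm⁴.
Centroid: ȳ = ΣA·y / ΣA = 65.8991 mm.
Transfer each piece to the horizontal centroidal axis using Ī + A·d² with d = y − 65.8991:
  flange: d = -58.8991 mm → contributes +10 247 180 mm⁴
  web: d = 48.1009 mm → contributes +20 329 314 mm⁴
Total I = 30 576 493 mm⁴.

I_x ≈ 3.058 × 10⁷ mm⁴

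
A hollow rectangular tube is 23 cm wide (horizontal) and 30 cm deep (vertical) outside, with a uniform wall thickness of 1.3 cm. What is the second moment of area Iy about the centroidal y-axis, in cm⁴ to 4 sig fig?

Decompose the section into non-overlapping parts with the origin at the bottom-left of its bounding rectangle.
Outer rectangle: 23 × 30, A = 690 cm², x = 11.5 cm, Ī = 30417.5 cm⁴.
Inner void (subtracted): 20.4 × 27.4, A = 558.96 cm², x = 11.5 cm, Ī = 19384.7 cm⁴.
By symmetry the centroid is at mid-width, x̄ = 11.5 cm.
All pieces are centred on the centroidal y-axis, so I = ΣĪ (holes subtracted) = 11032.8 cm⁴.

Iy ≈ 1.103 × 10⁴ cm⁴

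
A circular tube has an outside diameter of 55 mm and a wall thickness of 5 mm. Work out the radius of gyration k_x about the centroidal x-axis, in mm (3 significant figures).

Break the section into simple shapes (no overlaps), measuring from the bottom-left corner of the bounding box.
Outer circle: ⌀55, A = 2375.8 mm², y = 27.5 mm, Ī = 449 180 mm⁴.
Bore (subtracted): ⌀45, A = 1590.4 mm², y = 27.5 mm, Ī = 201 289 mm⁴.
By symmetry the centroid is at mid-height, ȳ = 27.5 mm.
All pieces are centred on the centroidal x-axis, so I = ΣĪ (holes subtracted) = 247 891 mm⁴.
Radius of gyration: k = √(I/A) = √(247 891 / 785.4) = 17.766 mm.

k_x ≈ 17.8 mm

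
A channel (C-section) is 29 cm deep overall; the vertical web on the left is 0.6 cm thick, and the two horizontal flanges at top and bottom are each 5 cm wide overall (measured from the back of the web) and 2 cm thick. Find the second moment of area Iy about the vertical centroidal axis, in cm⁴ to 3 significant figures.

Treat the section as a set of non-overlapping primitives; coordinates are from the bounding-box lower-left.
Web: 0.6 × 29, A = 17.4 cm², x = 0.3 cm, Ī = 0.522 cm⁴.
Top flange (beyond web): 4.4 × 2, A = 8.8 cm², x = 2.8 cm, Ī = 14.197 cm⁴.
Bottom flange (beyond web): 4.4 × 2, A = 8.8 cm², x = 2.8 cm, Ī = 14.197 cm⁴.
Centroid: x̄ = ΣA·x / ΣA = 1.5571 cm.
Transfer each piece to the vertical centroidal axis using Ī + A·d² with d = x − 1.5571:
  web: d = -1.2571 cm → contributes +28.021 cm⁴
  top flange (beyond web): d = 1.2429 cm → contributes +27.791 cm⁴
  bottom flange (beyond web): d = 1.2429 cm → contributes +27.791 cm⁴
Total I = 83.602 cm⁴.

Iy ≈ 83.6 cm⁴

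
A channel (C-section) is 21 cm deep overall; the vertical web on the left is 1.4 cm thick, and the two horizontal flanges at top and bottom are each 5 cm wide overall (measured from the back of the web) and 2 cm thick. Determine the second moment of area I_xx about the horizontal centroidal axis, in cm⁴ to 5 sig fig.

Treat the section as a set of non-overlapping primitives; coordinates are from the bounding-box lower-left.
Web: 1.4 × 21, A = 29.4 cm², y = 10.5 cm, Ī = 1080.45 cm⁴.
Top flange (beyond web): 3.6 × 2, A = 7.2 cm², y = 20 cm, Ī = 2.4 cm⁴.
Bottom flange (beyond web): 3.6 × 2, A = 7.2 cm², y = 1 cm, Ī = 2.4 cm⁴.
By symmetry the centroid is at mid-height, ȳ = 10.5 cm.
Transfer each piece to the horizontal centroidal axis using Ī + A·d² with d = y − 10.5:
  web: d = 0 cm → contributes +1080.45 cm⁴
  top flange (beyond web): d = 9.5 cm → contributes +652.2 cm⁴
  bottom flange (beyond web): d = -9.5 cm → contributes +652.2 cm⁴
Total I = 2384.85 cm⁴.

I_xx ≈ 2384.9 cm⁴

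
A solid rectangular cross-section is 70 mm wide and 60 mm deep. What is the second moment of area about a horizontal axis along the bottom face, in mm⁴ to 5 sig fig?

I_base ≈ 5.0400 × 10⁶ mm⁴

The section: 70 × 60, A = 4 200 mm², y = 30 mm, Ī = 1 260 000 mm⁴.
Transfer it to the bottom edge using Ī + A·d² with d = y − 0:
  the section: d = 30 mm → contributes +5 040 000 mm⁴
Total I = 5 040 000 mm⁴.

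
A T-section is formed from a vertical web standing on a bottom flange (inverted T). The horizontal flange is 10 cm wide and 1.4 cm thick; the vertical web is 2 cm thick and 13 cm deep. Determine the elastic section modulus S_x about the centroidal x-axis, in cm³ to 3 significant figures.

S_x ≈ 93.1 cm³

Decompose the section into non-overlapping parts with the origin at the bottom-left of its bounding rectangle.
Flange: 10 × 1.4, A = 14 cm², y = 0.7 cm, Ī = 2.2867 cm⁴.
Web: 2 × 13, A = 26 cm², y = 7.9 cm, Ī = 366.17 cm⁴.
Centroid: ȳ = ΣA·y / ΣA = 5.38 cm.
Transfer each piece to the centroidal x-axis using Ī + A·d² with d = y − 5.38:
  flange: d = -4.68 cm → contributes +308.92 cm⁴
  web: d = 2.52 cm → contributes +531.28 cm⁴
Total I = 840.2 cm⁴.
Extreme fibre distance c = 9.02 cm; S = I/c = 93.148 cm³.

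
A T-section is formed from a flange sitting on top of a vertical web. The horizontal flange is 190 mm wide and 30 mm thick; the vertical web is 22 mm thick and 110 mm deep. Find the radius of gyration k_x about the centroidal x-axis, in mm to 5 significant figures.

Split into non-overlapping primitives; take the origin at the lower-left of the bounding box.
Flange: 190 × 30, A = 5 700 mm², y = 125 mm, Ī = 427 500 mm⁴.
Web: 22 × 110, A = 2 420 mm², y = 55 mm, Ī = 2 440 167 mm⁴.
Centroid: ȳ = ΣA·y / ΣA = 104.1379 mm.
Transfer each piece to the centroidal x-axis using Ī + A·d² with d = y − 104.1379:
  flange: d = 20.86207 mm → contributes +2 908 288 mm⁴
  web: d = -49.13793 mm → contributes +8 283 344 mm⁴
Total I = 11 191 632 mm⁴.
Radius of gyration: k = √(I/A) = √(11 191 632 / 8 120) = 37.12519 mm.

k_x ≈ 37.125 mm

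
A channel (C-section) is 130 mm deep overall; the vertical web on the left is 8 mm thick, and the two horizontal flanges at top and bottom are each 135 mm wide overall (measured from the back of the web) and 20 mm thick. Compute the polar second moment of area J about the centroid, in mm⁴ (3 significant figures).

J ≈ 2.78 × 10⁷ mm⁴

Break the section into simple shapes (no overlaps), measuring from the bottom-left corner of the bounding box.
Web: 8 × 130, A = 1 040 mm², y = 65 mm, Ī = 1 464 667 mm⁴.
Top flange (beyond web): 127 × 20, A = 2 540 mm², y = 120 mm, Ī = 84 667 mm⁴.
Bottom flange (beyond web): 127 × 20, A = 2 540 mm², y = 10 mm, Ī = 84 667 mm⁴.
By symmetry the centroid is at mid-height, ȳ = 65 mm.
Transfer each piece to the centroidal x-axis using Ī + A·d² with d = y − 65:
  web: d = 0 mm → contributes +1 464 667 mm⁴
  top flange (beyond web): d = 55 mm → contributes +7 768 167 mm⁴
  bottom flange (beyond web): d = -55 mm → contributes +7 768 167 mm⁴
Total I = 17 001 000 mm⁴.
For the y-axis: x̄ = 60.029 mm.
Repeating about the centroidal y-axis gives I_y = 10 766 755 mm⁴.
Polar second moment: J = I_x + I_y = 27 767 755 mm⁴.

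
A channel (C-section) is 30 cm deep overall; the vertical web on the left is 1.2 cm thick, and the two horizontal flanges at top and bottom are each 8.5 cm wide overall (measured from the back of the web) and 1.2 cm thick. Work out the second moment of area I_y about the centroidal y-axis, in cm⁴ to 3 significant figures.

Treat the section as a set of non-overlapping primitives; coordinates are from the bounding-box lower-left.
Web: 1.2 × 30, A = 36 cm², x = 0.6 cm, Ī = 4.32 cm⁴.
Top flange (beyond web): 7.3 × 1.2, A = 8.76 cm², x = 4.85 cm, Ī = 38.902 cm⁴.
Bottom flange (beyond web): 7.3 × 1.2, A = 8.76 cm², x = 4.85 cm, Ī = 38.902 cm⁴.
Centroid: x̄ = ΣA·x / ΣA = 1.9913 cm.
Transfer each piece to the centroidal y-axis using Ī + A·d² with d = x − 1.9913:
  web: d = -1.3913 cm → contributes +74.001 cm⁴
  top flange (beyond web): d = 2.8587 cm → contributes +110.49 cm⁴
  bottom flange (beyond web): d = 2.8587 cm → contributes +110.49 cm⁴
Total I = 294.99 cm⁴.

I_y ≈ 295 cm⁴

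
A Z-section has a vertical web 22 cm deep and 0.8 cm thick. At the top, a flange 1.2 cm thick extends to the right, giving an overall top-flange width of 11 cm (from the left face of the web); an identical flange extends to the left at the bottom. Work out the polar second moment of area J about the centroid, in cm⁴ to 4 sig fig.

Break the section into simple shapes (no overlaps), measuring from the bottom-left corner of the bounding box.
Web: 0.8 × 22, A = 17.6 cm², y = 11 cm, Ī = 709.867 cm⁴.
Top flange (beyond web): 10.2 × 1.2, A = 12.24 cm², y = 21.4 cm, Ī = 1.4688 cm⁴.
Bottom flange (beyond web): 10.2 × 1.2, A = 12.24 cm², y = 0.6 cm, Ī = 1.4688 cm⁴.
Centroid: ȳ = ΣA·y / ΣA = 11 cm.
Transfer each piece to the centroidal x-axis using Ī + A·d² with d = y − 11:
  web: d = 0 cm → contributes +709.867 cm⁴
  top flange (beyond web): d = 10.4 cm → contributes +1325.35 cm⁴
  bottom flange (beyond web): d = -10.4 cm → contributes +1325.35 cm⁴
Total I = 3360.56 cm⁴.
For the y-axis: x̄ = 10.6 cm.
Repeating about the centroidal y-axis gives I_y = 953.7 cm⁴.
Polar second moment: J = I_x + I_y = 4314.26 cm⁴.

J ≈ 4314 cm⁴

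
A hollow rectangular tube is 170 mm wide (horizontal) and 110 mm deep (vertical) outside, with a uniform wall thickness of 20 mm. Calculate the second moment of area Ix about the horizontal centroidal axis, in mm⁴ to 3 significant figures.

Ix ≈ 1.51 × 10⁷ mm⁴

Break the section into simple shapes (no overlaps), measuring from the bottom-left corner of the bounding box.
Outer rectangle: 170 × 110, A = 18 700 mm², y = 55 mm, Ī = 18 855 833 mm⁴.
Inner void (subtracted): 130 × 70, A = 9 100 mm², y = 55 mm, Ī = 3 715 833 mm⁴.
By symmetry the centroid is at mid-height, ȳ = 55 mm.
All pieces are centred on the horizontal centroidal axis, so I = ΣĪ (holes subtracted) = 15 140 000 mm⁴.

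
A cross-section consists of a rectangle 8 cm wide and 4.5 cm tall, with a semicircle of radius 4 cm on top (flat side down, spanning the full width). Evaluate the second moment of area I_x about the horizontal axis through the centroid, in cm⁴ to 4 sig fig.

I_x ≈ 319.5 cm⁴

Break the section into simple shapes (no overlaps), measuring from the bottom-left corner of the bounding box.
Rectangular body: 8 × 4.5, A = 36 cm², y = 2.25 cm, Ī = 60.75 cm⁴.
Semicircular cap: semicircle r = 4, A = 25.1327 cm², y = 6.19765 cm, Ī = 28.0978 cm⁴.
Centroid: ȳ = ΣA·y / ΣA = 3.87295 cm.
Transfer each piece to the horizontal axis through the centroid using Ī + A·d² with d = y − 3.87295:
  rectangular body: d = -1.62295 cm → contributes +155.573 cm⁴
  semicircular cap: d = 2.3247 cm → contributes +163.921 cm⁴
Total I = 319.494 cm⁴.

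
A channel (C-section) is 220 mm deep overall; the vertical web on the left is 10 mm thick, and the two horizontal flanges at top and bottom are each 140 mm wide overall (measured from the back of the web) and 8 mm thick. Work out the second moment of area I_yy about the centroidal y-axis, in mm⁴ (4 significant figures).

I_yy ≈ 8.187 × 10⁶ mm⁴

Break the section into simple shapes (no overlaps), measuring from the bottom-left corner of the bounding box.
Web: 10 × 220, A = 2 200 mm², x = 5 mm, Ī = 18333.3 mm⁴.
Top flange (beyond web): 130 × 8, A = 1 040 mm², x = 75 mm, Ī = 1 464 667 mm⁴.
Bottom flange (beyond web): 130 × 8, A = 1 040 mm², x = 75 mm, Ī = 1 464 667 mm⁴.
Centroid: x̄ = ΣA·x / ΣA = 39.0187 mm.
Transfer each piece to the centroidal y-axis using Ī + A·d² with d = x − 39.0187:
  web: d = -34.0187 mm → contributes +2 564 330 mm⁴
  top flange (beyond web): d = 35.9813 mm → contributes +2 811 107 mm⁴
  bottom flange (beyond web): d = 35.9813 mm → contributes +2 811 107 mm⁴
Total I = 8 186 545 mm⁴.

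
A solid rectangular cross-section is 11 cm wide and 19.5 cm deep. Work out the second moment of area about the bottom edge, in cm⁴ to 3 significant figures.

I_base ≈ 2.72 × 10⁴ cm⁴

The section: 11 × 19.5, A = 214.5 cm², y = 9.75 cm, Ī = 6 797 cm⁴.
Transfer it to the base of the section using Ī + A·d² with d = y − 0:
  the section: d = 9.75 cm → contributes +27 188 cm⁴
Total I = 27 188 cm⁴.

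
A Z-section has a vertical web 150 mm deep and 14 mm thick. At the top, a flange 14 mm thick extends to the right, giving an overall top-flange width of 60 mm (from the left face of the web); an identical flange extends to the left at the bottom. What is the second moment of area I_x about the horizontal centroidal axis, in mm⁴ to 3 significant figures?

I_x ≈ 9.91 × 10⁶ mm⁴

Treat the section as a set of non-overlapping primitives; coordinates are from the bounding-box lower-left.
Web: 14 × 150, A = 2 100 mm², y = 75 mm, Ī = 3 937 500 mm⁴.
Top flange (beyond web): 46 × 14, A = 644 mm², y = 143 mm, Ī = 10 519 mm⁴.
Bottom flange (beyond web): 46 × 14, A = 644 mm², y = 7 mm, Ī = 10 519 mm⁴.
Centroid: ȳ = ΣA·y / ΣA = 75 mm.
Transfer each piece to the horizontal centroidal axis using Ī + A·d² with d = y − 75:
  web: d = 0 mm → contributes +3 937 500 mm⁴
  top flange (beyond web): d = 68 mm → contributes +2 988 375 mm⁴
  bottom flange (beyond web): d = -68 mm → contributes +2 988 375 mm⁴
Total I = 9 914 249 mm⁴.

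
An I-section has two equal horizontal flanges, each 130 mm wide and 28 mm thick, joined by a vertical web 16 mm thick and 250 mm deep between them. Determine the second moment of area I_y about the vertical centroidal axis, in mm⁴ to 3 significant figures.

I_y ≈ 1.03 × 10⁷ mm⁴

Decompose the section into non-overlapping parts with the origin at the bottom-left of its bounding rectangle.
Bottom flange: 130 × 28, A = 3 640 mm², x = 65 mm, Ī = 5 126 333 mm⁴.
Web: 16 × 250, A = 4 000 mm², x = 65 mm, Ī = 85 333 mm⁴.
Top flange: 130 × 28, A = 3 640 mm², x = 65 mm, Ī = 5 126 333 mm⁴.
By symmetry the centroid is at mid-width, x̄ = 65 mm.
All pieces are centred on the vertical centroidal axis, so I = ΣĪ = 10 338 000 mm⁴.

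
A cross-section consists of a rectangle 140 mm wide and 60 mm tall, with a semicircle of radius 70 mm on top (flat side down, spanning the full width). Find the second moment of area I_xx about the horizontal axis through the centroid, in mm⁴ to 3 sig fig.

Break the section into simple shapes (no overlaps), measuring from the bottom-left corner of the bounding box.
Rectangular body: 140 × 60, A = 8 400 mm², y = 30 mm, Ī = 2 520 000 mm⁴.
Semicircular cap: semicircle r = 70, A = 7696.9 mm², y = 89.709 mm, Ī = 2 635 265 mm⁴.
Centroid: ȳ = ΣA·y / ΣA = 58.55 mm.
Transfer each piece to the horizontal axis through the centroid using Ī + A·d² with d = y − 58.55:
  rectangular body: d = -28.55 mm → contributes +9 367 075 mm⁴
  semicircular cap: d = 31.158 mm → contributes +10 107 807 mm⁴
Total I = 19 474 882 mm⁴.

I_xx ≈ 1.95 × 10⁷ mm⁴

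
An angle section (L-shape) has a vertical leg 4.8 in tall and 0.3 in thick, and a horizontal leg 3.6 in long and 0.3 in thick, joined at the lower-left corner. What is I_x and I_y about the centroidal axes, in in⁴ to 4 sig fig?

I_x ≈ 5.742 in⁴, I_y ≈ 2.810 in⁴

Break the section into simple shapes (no overlaps), measuring from the bottom-left corner of the bounding box.
Vertical leg: 0.3 × 4.8, A = 1.44 in², y = 2.4 in, Ī = 2.7648 in⁴.
Horizontal leg (remainder): 3.3 × 0.3, A = 0.99 in², y = 0.15 in, Ī = 0.007425 in⁴.
Centroid: ȳ = ΣA·y / ΣA = 1.48333 in.
Transfer each piece to the centroidal x-axis using Ī + A·d² with d = y − 1.48333:
  vertical leg: d = 0.916667 in → contributes +3.9748 in⁴
  horizontal leg (remainder): d = -1.33333 in → contributes +1.76743 in⁴
Total I = 5.74223 in⁴.
For the y-axis: x̄ = 0.883333 in.
Repeating about the centroidal y-axis gives I_y = 2.81003 in⁴.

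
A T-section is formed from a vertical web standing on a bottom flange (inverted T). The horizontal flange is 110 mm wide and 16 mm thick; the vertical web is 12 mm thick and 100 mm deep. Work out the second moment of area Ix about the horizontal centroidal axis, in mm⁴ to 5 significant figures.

Ix ≈ 3.4378 × 10⁶ mm⁴

Split into non-overlapping primitives; take the origin at the lower-left of the bounding box.
Flange: 110 × 16, A = 1 760 mm², y = 8 mm, Ī = 37546.67 mm⁴.
Web: 12 × 100, A = 1 200 mm², y = 66 mm, Ī = 1 000 000 mm⁴.
Centroid: ȳ = ΣA·y / ΣA = 31.51351 mm.
Transfer each piece to the horizontal centroidal axis using Ī + A·d² with d = y − 31.51351:
  flange: d = -23.51351 mm → contributes +1 010 625 mm⁴
  web: d = 34.48649 mm → contributes +2 427 181 mm⁴
Total I = 3 437 806 mm⁴.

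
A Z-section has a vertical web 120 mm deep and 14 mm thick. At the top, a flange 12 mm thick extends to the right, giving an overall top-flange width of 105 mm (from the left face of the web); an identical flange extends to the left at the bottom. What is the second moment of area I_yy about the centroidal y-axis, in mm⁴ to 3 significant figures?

Split into non-overlapping primitives; take the origin at the lower-left of the bounding box.
Web: 14 × 120, A = 1 680 mm², x = 98 mm, Ī = 27 440 mm⁴.
Top flange (beyond web): 91 × 12, A = 1 092 mm², x = 150.5 mm, Ī = 753 571 mm⁴.
Bottom flange (beyond web): 91 × 12, A = 1 092 mm², x = 45.5 mm, Ī = 753 571 mm⁴.
Centroid: x̄ = ΣA·x / ΣA = 98 mm.
Transfer each piece to the centroidal y-axis using Ī + A·d² with d = x − 98:
  web: d = 0 mm → contributes +27 440 mm⁴
  top flange (beyond web): d = 52.5 mm → contributes +3 763 396 mm⁴
  bottom flange (beyond web): d = -52.5 mm → contributes +3 763 396 mm⁴
Total I = 7 554 232 mm⁴.

I_yy ≈ 7.55 × 10⁶ mm⁴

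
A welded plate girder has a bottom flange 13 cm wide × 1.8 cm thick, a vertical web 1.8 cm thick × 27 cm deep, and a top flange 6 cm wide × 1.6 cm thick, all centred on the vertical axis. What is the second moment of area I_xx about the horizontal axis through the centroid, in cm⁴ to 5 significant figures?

Treat the section as a set of non-overlapping primitives; coordinates are from the bounding-box lower-left.
Bottom plate: 13 × 1.8, A = 23.4 cm², y = 0.9 cm, Ī = 6.318 cm⁴.
Web plate: 1.8 × 27, A = 48.6 cm², y = 15.3 cm, Ī = 2952.45 cm⁴.
Top plate: 6 × 1.6, A = 9.6 cm², y = 29.6 cm, Ī = 2.048 cm⁴.
Centroid: ȳ = ΣA·y / ΣA = 12.85294 cm.
Transfer each piece to the horizontal axis through the centroid using Ī + A·d² with d = y − 12.85294:
  bottom plate: d = -11.95294 cm → contributes +3349.542 cm⁴
  web plate: d = 2.447059 cm → contributes +3243.472 cm⁴
  top plate: d = 16.74706 cm → contributes +2694.502 cm⁴
Total I = 9287.515 cm⁴.

I_xx ≈ 9287.5 cm⁴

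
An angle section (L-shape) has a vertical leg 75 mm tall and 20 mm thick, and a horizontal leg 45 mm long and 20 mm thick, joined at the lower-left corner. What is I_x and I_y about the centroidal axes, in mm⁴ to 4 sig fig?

I_x ≈ 1.003 × 10⁶ mm⁴, I_y ≈ 2.659 × 10⁵ mm⁴

Split into non-overlapping primitives; take the origin at the lower-left of the bounding box.
Vertical leg: 20 × 75, A = 1 500 mm², y = 37.5 mm, Ī = 703 125 mm⁴.
Horizontal leg (remainder): 25 × 20, A = 500 mm², y = 10 mm, Ī = 16666.7 mm⁴.
Centroid: ȳ = ΣA·y / ΣA = 30.625 mm.
Transfer each piece to the centroidal x-axis using Ī + A·d² with d = y − 30.625:
  vertical leg: d = 6.875 mm → contributes +774 023 mm⁴
  horizontal leg (remainder): d = -20.625 mm → contributes +229 362 mm⁴
Total I = 1 003 385 mm⁴.
For the y-axis: x̄ = 15.625 mm.
Repeating about the centroidal y-axis gives I_y = 265 885 mm⁴.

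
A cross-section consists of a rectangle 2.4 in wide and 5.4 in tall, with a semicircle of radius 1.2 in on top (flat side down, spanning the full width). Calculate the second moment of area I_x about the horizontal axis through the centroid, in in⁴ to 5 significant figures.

I_x ≈ 51.556 in⁴

Split into non-overlapping primitives; take the origin at the lower-left of the bounding box.
Rectangular body: 2.4 × 5.4, A = 12.96 in², y = 2.7 in, Ī = 31.4928 in⁴.
Semicircular cap: semicircle r = 1.2, A = 2.261947 in², y = 5.909296 in, Ī = 0.227592 in⁴.
Centroid: ȳ = ΣA·y / ΣA = 3.176894 in.
Transfer each piece to the horizontal axis through the centroid using Ī + A·d² with d = y − 3.176894:
  rectangular body: d = -0.4768941 in → contributes +34.44027 in⁴
  semicircular cap: d = 2.732402 in → contributes +17.11533 in⁴
Total I = 51.5556 in⁴.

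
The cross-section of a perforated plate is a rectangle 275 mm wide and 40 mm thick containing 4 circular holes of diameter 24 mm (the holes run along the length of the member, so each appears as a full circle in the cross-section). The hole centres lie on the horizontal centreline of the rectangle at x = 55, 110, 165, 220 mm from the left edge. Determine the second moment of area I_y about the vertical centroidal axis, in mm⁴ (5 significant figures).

I_y ≈ 6.2415 × 10⁷ mm⁴

Treat the section as a set of non-overlapping primitives; coordinates are from the bounding-box lower-left.
Plate: 275 × 40, A = 11 000 mm², x = 137.5 mm, Ī = 69 322 917 mm⁴.
Hole 1 (subtracted): ⌀24, A = 452.3893 mm², x = 55 mm, Ī = 16286.02 mm⁴.
Hole 2 (subtracted): ⌀24, A = 452.3893 mm², x = 110 mm, Ī = 16286.02 mm⁴.
Hole 3 (subtracted): ⌀24, A = 452.3893 mm², x = 165 mm, Ī = 16286.02 mm⁴.
Hole 4 (subtracted): ⌀24, A = 452.3893 mm², x = 220 mm, Ī = 16286.02 mm⁴.
By symmetry the centroid is at mid-width, x̄ = 137.5 mm.
Transfer each piece to the vertical centroidal axis using Ī + A·d² with d = x − 137.5:
  plate: d = 0 mm → contributes +69 322 917 mm⁴
  hole 1: d = -82.5 mm → contributes −3 095 361 mm⁴
  hole 2: d = -27.5 mm → contributes −358405.5 mm⁴
  hole 3: d = 27.5 mm → contributes −358405.5 mm⁴
  hole 4: d = 82.5 mm → contributes −3 095 361 mm⁴
Total I = 62 415 384 mm⁴.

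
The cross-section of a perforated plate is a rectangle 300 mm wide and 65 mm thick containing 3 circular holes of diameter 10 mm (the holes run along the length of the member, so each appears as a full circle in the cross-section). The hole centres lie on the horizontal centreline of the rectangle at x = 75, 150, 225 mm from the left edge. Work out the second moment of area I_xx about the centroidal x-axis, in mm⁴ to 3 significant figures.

Split into non-overlapping primitives; take the origin at the lower-left of the bounding box.
Plate: 300 × 65, A = 19 500 mm², y = 32.5 mm, Ī = 6 865 625 mm⁴.
Hole 1 (subtracted): ⌀10, A = 78.54 mm², y = 32.5 mm, Ī = 490.87 mm⁴.
Hole 2 (subtracted): ⌀10, A = 78.54 mm², y = 32.5 mm, Ī = 490.87 mm⁴.
Hole 3 (subtracted): ⌀10, A = 78.54 mm², y = 32.5 mm, Ī = 490.87 mm⁴.
By symmetry the centroid is at mid-height, ȳ = 32.5 mm.
All pieces are centred on the centroidal x-axis, so I = ΣĪ (holes subtracted) = 6 864 152 mm⁴.

I_xx ≈ 6.86 × 10⁶ mm⁴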